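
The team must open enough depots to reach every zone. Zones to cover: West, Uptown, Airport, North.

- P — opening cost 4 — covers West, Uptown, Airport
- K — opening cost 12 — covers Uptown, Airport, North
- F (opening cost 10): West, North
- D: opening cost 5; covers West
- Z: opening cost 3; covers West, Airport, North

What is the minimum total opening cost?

7

Choose P and Z: together they cover West, Uptown, Airport, North — every zone.
Total opening cost: 4 + 3 = 7.
No cover costs less than 7.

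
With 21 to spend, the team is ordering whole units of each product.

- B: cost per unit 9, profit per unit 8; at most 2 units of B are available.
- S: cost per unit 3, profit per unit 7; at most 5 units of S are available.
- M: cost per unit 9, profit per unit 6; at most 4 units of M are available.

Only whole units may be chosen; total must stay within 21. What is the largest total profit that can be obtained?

36

S has the best ratio (7/3); taking only S gives at most 5×7 = 35 (stopped by the supply cap of 5).
Mixing does better — 1×B and 4×S: cost 21 ≤ 21, profit 1·8 + 4·7 = 36.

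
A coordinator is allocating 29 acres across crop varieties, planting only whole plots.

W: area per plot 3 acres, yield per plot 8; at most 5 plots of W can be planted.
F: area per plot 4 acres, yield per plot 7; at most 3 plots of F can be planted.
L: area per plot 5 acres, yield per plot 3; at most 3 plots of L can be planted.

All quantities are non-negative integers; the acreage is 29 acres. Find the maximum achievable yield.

61

5×W and 3×F: area 27 ≤ 29, yield 5·8 + 3·7 = 61.
5×W, 2×F, and 1×L: area 28 ≤ 29, yield 5·8 + 2·7 + 1·3 = 57.
Best is 61.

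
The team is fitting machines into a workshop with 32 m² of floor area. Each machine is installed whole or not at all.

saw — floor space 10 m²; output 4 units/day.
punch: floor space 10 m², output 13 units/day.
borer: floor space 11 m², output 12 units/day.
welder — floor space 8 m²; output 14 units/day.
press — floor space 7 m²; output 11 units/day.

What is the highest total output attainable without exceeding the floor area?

39

Take punch, borer, and welder: floor space 10 + 11 + 8 = 29 ≤ 32, output 13 + 12 + 14 = 39.
No other feasible combination does better.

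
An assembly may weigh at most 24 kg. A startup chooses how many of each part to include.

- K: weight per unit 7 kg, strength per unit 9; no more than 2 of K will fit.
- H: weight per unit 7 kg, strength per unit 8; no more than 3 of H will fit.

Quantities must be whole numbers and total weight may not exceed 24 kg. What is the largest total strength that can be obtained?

Take 2×K and 1×H: weight 21 ≤ 24, strength 2·9 + 1·8 = 26.
K has the best ratio (9/7) and is taken to its limit of 2; remaining capacity is filled optimally with the others.

26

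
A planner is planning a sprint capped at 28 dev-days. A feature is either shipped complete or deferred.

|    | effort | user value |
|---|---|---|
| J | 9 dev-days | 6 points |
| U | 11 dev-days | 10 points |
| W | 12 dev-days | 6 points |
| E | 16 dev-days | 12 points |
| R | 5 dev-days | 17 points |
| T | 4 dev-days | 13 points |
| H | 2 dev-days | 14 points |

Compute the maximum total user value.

Allowing fractional choices, the relaxed optimum would be about 58.5, but features are indivisible.
E + R + T + H: effort 16 + 5 + 4 + 2 = 27 ≤ 28, user value 12 + 17 + 13 + 14 = 56.
J + R + T + H: effort 9 + 5 + 4 + 2 = 20 ≤ 28, user value 6 + 17 + 13 + 14 = 50.
U + R + T + H: effort 11 + 5 + 4 + 2 = 22 ≤ 28, user value 10 + 17 + 13 + 14 = 54.
Best is E, R, T, and H with total user value 56.

56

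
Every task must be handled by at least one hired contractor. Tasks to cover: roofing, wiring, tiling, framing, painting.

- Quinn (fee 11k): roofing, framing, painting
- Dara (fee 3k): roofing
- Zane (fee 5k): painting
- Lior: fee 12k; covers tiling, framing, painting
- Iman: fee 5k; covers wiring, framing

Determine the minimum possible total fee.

20

The greedy cost-per-new-task heuristic would pick Iman, Dara, Zane, and Lior for 25, but a cheaper cover exists.
Choose Dara, Lior, and Iman: together they cover roofing, wiring, tiling, framing, painting — every task.
Total fee: 3 + 12 + 5 = 20.
No cover costs less than 20.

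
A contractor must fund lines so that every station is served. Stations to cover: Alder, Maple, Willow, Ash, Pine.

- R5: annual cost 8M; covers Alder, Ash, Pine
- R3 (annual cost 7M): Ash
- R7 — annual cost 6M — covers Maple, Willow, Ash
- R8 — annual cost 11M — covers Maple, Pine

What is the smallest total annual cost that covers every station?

This is a weighted set-cover instance.
Choose R5 and R7: together they cover Alder, Maple, Willow, Ash, Pine — every station.
Total annual cost: 8 + 6 = 14.
No cover costs less than 14.

14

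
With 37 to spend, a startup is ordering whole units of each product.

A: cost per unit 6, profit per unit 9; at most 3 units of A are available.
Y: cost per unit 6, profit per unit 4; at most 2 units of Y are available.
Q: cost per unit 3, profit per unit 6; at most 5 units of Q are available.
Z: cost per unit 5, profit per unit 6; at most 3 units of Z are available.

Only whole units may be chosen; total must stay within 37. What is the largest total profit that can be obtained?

60

This is a bounded integer knapsack.
1×A, 5×Q, and 3×Z: cost 36 ≤ 37, profit 1·9 + 5·6 + 3·6 = 57.
2×A, 5×Q, and 2×Z: cost 37 ≤ 37, profit 2·9 + 5·6 + 2·6 = 60.
Best is 60.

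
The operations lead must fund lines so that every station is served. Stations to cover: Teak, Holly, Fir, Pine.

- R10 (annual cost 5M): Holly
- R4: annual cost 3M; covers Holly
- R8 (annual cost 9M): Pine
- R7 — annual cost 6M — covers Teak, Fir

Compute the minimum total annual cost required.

This is an integer covering problem.
Choose R4, R8, and R7: together they cover Teak, Holly, Fir, Pine — every station.
Total annual cost: 3 + 9 + 6 = 18.
No cover costs less than 18.

18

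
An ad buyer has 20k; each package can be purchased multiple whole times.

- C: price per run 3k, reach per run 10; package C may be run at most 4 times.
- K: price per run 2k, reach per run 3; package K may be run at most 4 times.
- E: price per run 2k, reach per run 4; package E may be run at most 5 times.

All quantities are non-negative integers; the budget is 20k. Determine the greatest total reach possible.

56

This is a bounded integer knapsack.
4×C, 1×K, and 3×E: price 20 ≤ 20, reach 4·10 + 1·3 + 3·4 = 55.
4×C and 4×E: price 20 ≤ 20, reach 4·10 + 4·4 = 56.
Best is 56.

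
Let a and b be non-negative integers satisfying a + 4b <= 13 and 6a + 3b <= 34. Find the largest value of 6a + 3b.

(a,b)=(5,1): 1·5+4·1=9≤13, 6·5+3·1=33≤34, objective 33.
(a,b)=(4,2): 1·4+4·2=12≤13, 6·4+3·2=30≤34, objective 30.
(a,b)=(5,0): 1·5+4·0=5≤13, 6·5+3·0=30≤34, objective 30.
No feasible integer point exceeds 33.

33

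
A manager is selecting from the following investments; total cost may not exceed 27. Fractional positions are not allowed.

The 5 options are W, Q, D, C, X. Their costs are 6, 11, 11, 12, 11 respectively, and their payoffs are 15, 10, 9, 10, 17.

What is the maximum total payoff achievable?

32

Take W and X: cost 6 + 11 = 17 ≤ 27, payoff 15 + 17 = 32.
No other feasible combination does better.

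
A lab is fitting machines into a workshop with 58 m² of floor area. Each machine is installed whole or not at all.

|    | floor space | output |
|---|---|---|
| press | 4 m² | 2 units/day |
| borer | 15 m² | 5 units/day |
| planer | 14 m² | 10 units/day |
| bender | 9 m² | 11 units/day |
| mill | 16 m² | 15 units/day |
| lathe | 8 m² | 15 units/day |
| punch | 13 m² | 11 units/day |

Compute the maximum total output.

54

Take press, bender, mill, lathe, and punch: floor space 4 + 9 + 16 + 8 + 13 = 50 ≤ 58, output 2 + 11 + 15 + 15 + 11 = 54.
No other feasible combination does better.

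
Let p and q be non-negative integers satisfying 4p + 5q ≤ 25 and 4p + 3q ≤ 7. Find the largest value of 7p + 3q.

(p,q)=(1,1): 4·1+5·1=9≤25, 4·1+3·1=7≤7, objective 10.
(p,q)=(1,0): 4·1+5·0=4≤25, 4·1+3·0=4≤7, objective 7.
The best lattice point is (1,1), giving 10.

10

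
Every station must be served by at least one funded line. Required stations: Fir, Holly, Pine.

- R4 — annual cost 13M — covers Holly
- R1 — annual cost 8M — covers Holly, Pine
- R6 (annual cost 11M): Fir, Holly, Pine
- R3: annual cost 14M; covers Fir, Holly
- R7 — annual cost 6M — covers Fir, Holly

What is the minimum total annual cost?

R6 alone covers Fir, Holly, Pine — every station.
Total annual cost: 11.

11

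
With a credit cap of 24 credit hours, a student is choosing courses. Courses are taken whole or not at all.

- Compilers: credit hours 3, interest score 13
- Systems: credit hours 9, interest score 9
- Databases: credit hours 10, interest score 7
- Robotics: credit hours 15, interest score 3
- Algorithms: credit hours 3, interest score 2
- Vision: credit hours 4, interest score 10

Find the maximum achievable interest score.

Compilers + Systems + Algorithms + Vision: credit hours 3 + 9 + 3 + 4 = 19 ≤ 24, interest score 13 + 9 + 2 + 10 = 34.
Compilers + Databases + Algorithms + Vision: credit hours 3 + 10 + 3 + 4 = 20 ≤ 24, interest score 13 + 7 + 2 + 10 = 32.
Compilers + Systems + Vision: credit hours 3 + 9 + 4 = 16 ≤ 24, interest score 13 + 9 + 10 = 32.
Best is Compilers, Systems, Algorithms, and Vision with total interest score 34.

34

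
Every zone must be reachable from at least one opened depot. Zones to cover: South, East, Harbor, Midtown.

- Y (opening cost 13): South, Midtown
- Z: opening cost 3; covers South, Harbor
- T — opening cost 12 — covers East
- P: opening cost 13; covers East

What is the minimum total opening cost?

28

Choose Y, Z, and T: together they cover South, East, Harbor, Midtown — every zone.
Total opening cost: 13 + 3 + 12 = 28.
No cover costs less than 28.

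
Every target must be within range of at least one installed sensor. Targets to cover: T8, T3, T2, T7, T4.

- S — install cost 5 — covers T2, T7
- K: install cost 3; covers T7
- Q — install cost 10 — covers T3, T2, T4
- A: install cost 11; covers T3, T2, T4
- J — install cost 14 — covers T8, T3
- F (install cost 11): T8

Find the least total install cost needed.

Choose K, Q, and F: together they cover T8, T3, T2, T7, T4 — every target.
Total install cost: 3 + 10 + 11 = 24.

24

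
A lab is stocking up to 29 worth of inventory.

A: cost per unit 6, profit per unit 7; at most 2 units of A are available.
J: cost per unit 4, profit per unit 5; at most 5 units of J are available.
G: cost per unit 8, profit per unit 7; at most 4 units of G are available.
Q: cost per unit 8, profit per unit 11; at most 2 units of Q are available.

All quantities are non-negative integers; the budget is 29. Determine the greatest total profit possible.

37

This is a bounded integer knapsack.
Take 3×J and 2×Q: cost 28 ≤ 29, profit 3·5 + 2·11 = 37.
Q has the best ratio (11/8) and is taken to its limit of 2; remaining capacity is filled optimally with the others.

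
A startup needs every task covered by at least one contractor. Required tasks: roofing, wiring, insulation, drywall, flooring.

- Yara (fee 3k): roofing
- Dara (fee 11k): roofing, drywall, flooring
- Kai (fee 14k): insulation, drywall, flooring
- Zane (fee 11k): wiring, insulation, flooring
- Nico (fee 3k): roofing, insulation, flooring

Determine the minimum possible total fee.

The greedy cost-per-new-task heuristic would pick Nico, Dara, and Zane for 25, but a cheaper cover exists.
Choose Dara and Zane: together they cover roofing, wiring, insulation, drywall, flooring — every task.
Total fee: 11 + 11 = 22.
No cover costs less than 22.

22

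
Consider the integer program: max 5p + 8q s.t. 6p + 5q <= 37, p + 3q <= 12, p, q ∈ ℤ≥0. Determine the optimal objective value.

Relaxing integrality, the LP optimum is 41.15 at (p,q) = (3.92, 2.69), which is not an integer point.
(p,q)=(3,3): 6·3+5·3=33≤37, 1·3+3·3=12≤12, objective 39.
(p,q)=(4,2): 6·4+5·2=34≤37, 1·4+3·2=10≤12, objective 36.
No feasible integer point exceeds 39.

39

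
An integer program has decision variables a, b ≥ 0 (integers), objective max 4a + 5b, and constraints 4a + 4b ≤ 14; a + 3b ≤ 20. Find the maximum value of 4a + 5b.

15

The continuous relaxation peaks at (0, 3.5) with value 17.50; rounding to a feasible lattice point costs some objective.
(a,b)=(0,3): 4·0+4·3=12≤14, 1·0+3·3=9≤20, objective 15.
(a,b)=(1,2): 4·1+4·2=12≤14, 1·1+3·2=7≤20, objective 14.
(a,b)=(0,2): 4·0+4·2=8≤14, 1·0+3·2=6≤20, objective 10.
The best lattice point is (0,3), giving 15.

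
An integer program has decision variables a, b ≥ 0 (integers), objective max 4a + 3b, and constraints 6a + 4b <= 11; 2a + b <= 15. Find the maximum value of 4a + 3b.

(a,b)=(1,1): 6·1+4·1=10≤11, 2·1+1·1=3≤15, objective 7.
(a,b)=(0,2): 6·0+4·2=8≤11, 2·0+1·2=2≤15, objective 6.
(a,b)=(1,0): 6·1+4·0=6≤11, 2·1+1·0=2≤15, objective 4.
(a,b)=(0,1): 6·0+4·1=4≤11, 2·0+1·1=1≤15, objective 3.
The best lattice point is (1,1), giving 7.

7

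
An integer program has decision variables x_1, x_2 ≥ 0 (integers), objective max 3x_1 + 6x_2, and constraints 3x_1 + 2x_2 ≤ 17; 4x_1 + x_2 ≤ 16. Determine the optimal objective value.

48

(x_1,x_2)=(0,8) is feasible, giving 48.
(x_1,x_2)=(1,7) is feasible, giving 45.
(x_1,x_2)=(0,7) is feasible, giving 42.
Maximum is 48 at (x_1,x_2)=(0,8).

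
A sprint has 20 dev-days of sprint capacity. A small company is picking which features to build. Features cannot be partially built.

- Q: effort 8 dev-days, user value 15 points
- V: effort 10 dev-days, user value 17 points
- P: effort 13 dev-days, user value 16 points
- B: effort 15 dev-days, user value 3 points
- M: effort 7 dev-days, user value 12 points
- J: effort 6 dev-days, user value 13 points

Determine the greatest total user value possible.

Allowing fractional choices, the relaxed optimum would be about 38.3, but features are indivisible.
Q + V: effort 8 + 10 = 18 ≤ 20, user value 15 + 17 = 32.
V + M: effort 10 + 7 = 17 ≤ 20, user value 17 + 12 = 29.
V + J: effort 10 + 6 = 16 ≤ 20, user value 17 + 13 = 30.
Best is Q and V with total user value 32.

32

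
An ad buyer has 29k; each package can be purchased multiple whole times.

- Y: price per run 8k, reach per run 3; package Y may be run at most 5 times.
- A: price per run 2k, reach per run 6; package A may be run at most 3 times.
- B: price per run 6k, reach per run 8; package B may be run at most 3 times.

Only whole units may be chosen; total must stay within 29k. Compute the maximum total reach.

This is a bounded integer knapsack.
1×Y, 3×A, and 2×B: price 26 ≤ 29, reach 1·3 + 3·6 + 2·8 = 37.
3×A and 3×B: price 24 ≤ 29, reach 3·6 + 3·8 = 42.
Best is 42.

42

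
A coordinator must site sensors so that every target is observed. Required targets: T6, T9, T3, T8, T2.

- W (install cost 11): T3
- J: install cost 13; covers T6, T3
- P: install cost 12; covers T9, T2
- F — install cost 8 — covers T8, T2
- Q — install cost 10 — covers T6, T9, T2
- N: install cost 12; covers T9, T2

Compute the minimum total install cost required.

29

Choose W, F, and Q: together they cover T6, T9, T3, T8, T2 — every target.
Total install cost: 11 + 8 + 10 = 29.
No cover costs less than 29.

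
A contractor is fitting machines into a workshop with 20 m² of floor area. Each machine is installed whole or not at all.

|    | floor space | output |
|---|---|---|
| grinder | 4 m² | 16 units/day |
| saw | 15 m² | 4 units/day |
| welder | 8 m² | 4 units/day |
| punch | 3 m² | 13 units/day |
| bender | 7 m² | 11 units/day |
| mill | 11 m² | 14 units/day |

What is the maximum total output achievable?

This is a 0-1 knapsack instance.
Take grinder, punch, and mill: floor space 4 + 3 + 11 = 18 ≤ 20, output 16 + 13 + 14 = 43.
No other feasible combination does better.

43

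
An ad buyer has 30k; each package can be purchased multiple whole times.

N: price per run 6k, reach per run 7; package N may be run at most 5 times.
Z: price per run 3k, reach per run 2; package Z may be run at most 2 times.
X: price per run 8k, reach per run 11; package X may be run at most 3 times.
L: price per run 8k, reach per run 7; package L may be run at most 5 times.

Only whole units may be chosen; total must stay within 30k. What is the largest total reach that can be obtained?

40

X has the best ratio (11/8); taking only X gives at most 3×11 = 33 (stopped by the price limit).
Mixing does better — 1×N and 3×X: price 30 ≤ 30, reach 1·7 + 3·11 = 40.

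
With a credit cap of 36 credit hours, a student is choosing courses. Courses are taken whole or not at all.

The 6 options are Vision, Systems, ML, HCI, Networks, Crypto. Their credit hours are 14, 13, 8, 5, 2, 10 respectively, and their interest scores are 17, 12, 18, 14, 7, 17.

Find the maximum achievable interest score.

Take Systems, ML, HCI, and Crypto: credit hours 13 + 8 + 5 + 10 = 36 ≤ 36, interest score 12 + 18 + 14 + 17 = 61.
No other feasible combination does better.

61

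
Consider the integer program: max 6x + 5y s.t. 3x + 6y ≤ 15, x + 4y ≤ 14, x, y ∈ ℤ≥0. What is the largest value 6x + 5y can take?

(x,y)=(5,0): 3·5+6·0=15≤15, 1·5+4·0=5≤14, objective 30.
(x,y)=(4,0): 3·4+6·0=12≤15, 1·4+4·0=4≤14, objective 24.
Maximum is 30 at (x,y)=(5,0).

30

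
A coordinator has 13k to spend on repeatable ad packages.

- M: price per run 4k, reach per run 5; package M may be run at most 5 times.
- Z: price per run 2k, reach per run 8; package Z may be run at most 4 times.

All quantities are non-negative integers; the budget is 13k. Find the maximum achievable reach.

37

Z has the best ratio (8/2); taking only Z gives at most 4×8 = 32 (stopped by the supply cap of 4).
Mixing does better — 1×M and 4×Z: price 12 ≤ 13, reach 1·5 + 4·8 = 37.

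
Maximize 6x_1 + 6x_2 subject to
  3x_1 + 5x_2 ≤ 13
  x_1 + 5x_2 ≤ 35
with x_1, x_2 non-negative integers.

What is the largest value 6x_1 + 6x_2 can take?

Relaxing integrality, the LP optimum is 26.00 at (x_1,x_2) = (4.33, 0), which is not an integer point.
(x_1,x_2)=(4,0): 3·4+5·0=12≤13, 1·4+5·0=4≤35, objective 24.
(x_1,x_2)=(3,0): 3·3+5·0=9≤13, 1·3+5·0=3≤35, objective 18.
The best lattice point is (4,0), giving 24.

24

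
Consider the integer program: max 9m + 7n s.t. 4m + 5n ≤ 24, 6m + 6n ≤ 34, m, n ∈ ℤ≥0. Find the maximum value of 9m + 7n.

45

(m,n)=(5,0): 4·5+5·0=20≤24, 6·5+6·0=30≤34, objective 45.
(m,n)=(4,1): 4·4+5·1=21≤24, 6·4+6·1=30≤34, objective 43.
(m,n)=(4,0): 4·4+5·0=16≤24, 6·4+6·0=24≤34, objective 36.
Maximum is 45 at (m,n)=(5,0).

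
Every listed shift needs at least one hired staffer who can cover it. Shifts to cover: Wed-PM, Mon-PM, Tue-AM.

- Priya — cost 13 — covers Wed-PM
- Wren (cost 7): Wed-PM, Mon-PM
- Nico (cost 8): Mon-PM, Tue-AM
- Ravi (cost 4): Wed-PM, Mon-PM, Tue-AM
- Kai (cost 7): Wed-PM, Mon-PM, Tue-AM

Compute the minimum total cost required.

Ravi alone covers Wed-PM, Mon-PM, Tue-AM — every shift.
Total cost: 4.
No cover costs less than 4.

4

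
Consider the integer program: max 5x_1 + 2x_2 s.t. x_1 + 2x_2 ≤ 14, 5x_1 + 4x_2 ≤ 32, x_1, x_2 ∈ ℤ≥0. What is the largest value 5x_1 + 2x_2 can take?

The continuous relaxation peaks at (6.4, 0) with value 32.00; rounding to a feasible lattice point costs some objective.
(x_1,x_2)=(6,0) is feasible, giving 30.
(x_1,x_2)=(5,1) is feasible, giving 27.
(x_1,x_2)=(5,0) is feasible, giving 25.
No feasible integer point exceeds 30.

30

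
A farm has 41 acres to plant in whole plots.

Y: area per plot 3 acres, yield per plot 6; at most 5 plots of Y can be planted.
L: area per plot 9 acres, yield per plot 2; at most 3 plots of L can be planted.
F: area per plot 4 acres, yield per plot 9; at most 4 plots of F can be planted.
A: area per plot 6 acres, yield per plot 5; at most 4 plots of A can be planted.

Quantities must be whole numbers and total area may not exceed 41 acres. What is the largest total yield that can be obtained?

Take 5×Y, 4×F, and 1×A: area 37 ≤ 41, yield 5·6 + 4·9 + 1·5 = 71.
F has the best ratio (9/4) and is taken to its limit of 4; remaining capacity is filled optimally with the others.

71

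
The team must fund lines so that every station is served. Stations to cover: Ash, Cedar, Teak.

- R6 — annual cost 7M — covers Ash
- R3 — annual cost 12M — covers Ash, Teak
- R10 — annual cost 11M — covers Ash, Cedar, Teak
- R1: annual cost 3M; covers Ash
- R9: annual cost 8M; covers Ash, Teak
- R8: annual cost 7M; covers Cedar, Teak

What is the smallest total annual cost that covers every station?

10

Choose R1 and R8: together they cover Ash, Cedar, Teak — every station.
Total annual cost: 3 + 7 = 10.
No cover costs less than 10.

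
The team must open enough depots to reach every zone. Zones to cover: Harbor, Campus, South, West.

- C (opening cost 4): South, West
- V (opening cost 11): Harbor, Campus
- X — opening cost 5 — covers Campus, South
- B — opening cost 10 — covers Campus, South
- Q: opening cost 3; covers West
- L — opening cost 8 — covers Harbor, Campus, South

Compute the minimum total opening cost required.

Choose Q and L: together they cover Harbor, Campus, South, West — every zone.
Total opening cost: 3 + 8 = 11.

11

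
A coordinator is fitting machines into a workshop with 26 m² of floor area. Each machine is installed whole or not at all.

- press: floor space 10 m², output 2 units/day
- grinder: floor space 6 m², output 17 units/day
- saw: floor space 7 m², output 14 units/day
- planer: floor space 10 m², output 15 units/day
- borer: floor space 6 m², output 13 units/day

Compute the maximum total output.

46

Allowing fractional choices, the relaxed optimum would be about 54.5, but machines are indivisible.
grinder + planer + borer: floor space 6 + 10 + 6 = 22 ≤ 26, output 17 + 15 + 13 = 45.
grinder + saw + planer: floor space 6 + 7 + 10 = 23 ≤ 26, output 17 + 14 + 15 = 46.
grinder + saw + borer: floor space 6 + 7 + 6 = 19 ≤ 26, output 17 + 14 + 13 = 44.
Best is grinder, saw, and planer with total output 46.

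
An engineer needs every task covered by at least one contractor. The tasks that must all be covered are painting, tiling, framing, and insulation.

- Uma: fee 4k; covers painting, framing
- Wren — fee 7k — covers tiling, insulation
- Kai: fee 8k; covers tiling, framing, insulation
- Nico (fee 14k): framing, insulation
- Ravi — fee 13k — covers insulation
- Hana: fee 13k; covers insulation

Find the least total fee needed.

11

Choose Uma and Wren: together they cover painting, tiling, framing, insulation — every task.
Total fee: 4 + 7 = 11.
No cover costs less than 11.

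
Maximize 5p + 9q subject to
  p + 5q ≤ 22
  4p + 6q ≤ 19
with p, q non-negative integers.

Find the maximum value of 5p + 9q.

27

(p,q)=(0,3): 1·0+5·3=15≤22, 4·0+6·3=18≤19, objective 27.
(p,q)=(1,2): 1·1+5·2=11≤22, 4·1+6·2=16≤19, objective 23.
(p,q)=(0,2): 1·0+5·2=10≤22, 4·0+6·2=12≤19, objective 18.
Maximum is 27 at (p,q)=(0,3).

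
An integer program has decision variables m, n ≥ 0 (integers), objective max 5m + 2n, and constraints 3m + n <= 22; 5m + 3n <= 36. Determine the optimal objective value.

Relaxing integrality, the LP optimum is 36.00 at (m,n) = (7.2, 0), which is not an integer point.
(m,n)=(7,0): 3·7+1·0=21≤22, 5·7+3·0=35≤36, objective 35.
(m,n)=(6,1): 3·6+1·1=19≤22, 5·6+3·1=33≤36, objective 32.
(m,n)=(6,0): 3·6+1·0=18≤22, 5·6+3·0=30≤36, objective 30.
Maximum is 35 at (m,n)=(7,0).

35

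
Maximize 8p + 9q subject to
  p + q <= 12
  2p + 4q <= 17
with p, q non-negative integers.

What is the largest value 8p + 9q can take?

The continuous relaxation peaks at (8.5, 0) with value 68.00; rounding to a feasible lattice point costs some objective.
(p,q)=(8,0): 1·8+1·0=8≤12, 2·8+4·0=16≤17, objective 64.
(p,q)=(7,0): 1·7+1·0=7≤12, 2·7+4·0=14≤17, objective 56.
Maximum is 64 at (p,q)=(8,0).

64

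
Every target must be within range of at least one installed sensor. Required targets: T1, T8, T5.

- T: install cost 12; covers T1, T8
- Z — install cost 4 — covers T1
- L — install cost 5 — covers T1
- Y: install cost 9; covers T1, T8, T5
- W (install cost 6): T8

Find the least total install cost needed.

This is a weighted set-cover instance.
Y alone covers T1, T8, T5 — every target.
Total install cost: 9.
No cover costs less than 9.

9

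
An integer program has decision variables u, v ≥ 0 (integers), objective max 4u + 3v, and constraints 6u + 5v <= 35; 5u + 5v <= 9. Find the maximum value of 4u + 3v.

4

(u,v)=(1,0): 6·1+5·0=6≤35, 5·1+5·0=5≤9, objective 4.
(u,v)=(0,1): 6·0+5·1=5≤35, 5·0+5·1=5≤9, objective 3.
No feasible integer point exceeds 4.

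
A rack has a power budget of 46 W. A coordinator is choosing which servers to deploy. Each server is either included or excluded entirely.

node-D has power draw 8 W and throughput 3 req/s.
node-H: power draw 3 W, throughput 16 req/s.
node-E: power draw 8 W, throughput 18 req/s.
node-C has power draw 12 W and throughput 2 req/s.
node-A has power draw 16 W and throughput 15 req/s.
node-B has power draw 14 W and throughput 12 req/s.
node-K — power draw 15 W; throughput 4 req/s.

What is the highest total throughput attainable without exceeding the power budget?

61

Allowing fractional choices, the relaxed optimum would be about 62.9, but servers are indivisible.
node-H + node-E + node-A + node-K: power draw 3 + 8 + 16 + 15 = 42 ≤ 46, throughput 16 + 18 + 15 + 4 = 53.
node-D + node-H + node-E + node-A: power draw 8 + 3 + 8 + 16 = 35 ≤ 46, throughput 3 + 16 + 18 + 15 = 52.
node-H + node-E + node-A + node-B: power draw 3 + 8 + 16 + 14 = 41 ≤ 46, throughput 16 + 18 + 15 + 12 = 61.
Best is node-H, node-E, node-A, and node-B with total throughput 61.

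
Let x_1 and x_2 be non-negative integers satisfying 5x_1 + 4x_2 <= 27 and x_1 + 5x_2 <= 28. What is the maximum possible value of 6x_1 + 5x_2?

33

(x_1,x_2)=(3,3) is feasible, giving 33.
(x_1,x_2)=(2,4) is feasible, giving 32.
No feasible integer point exceeds 33.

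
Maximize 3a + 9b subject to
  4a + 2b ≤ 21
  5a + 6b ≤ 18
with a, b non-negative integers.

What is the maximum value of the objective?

(a,b)=(0,3): 4·0+2·3=6≤21, 5·0+6·3=18≤18, objective 27.
(a,b)=(1,2): 4·1+2·2=8≤21, 5·1+6·2=17≤18, objective 21.
(a,b)=(0,2): 4·0+2·2=4≤21, 5·0+6·2=12≤18, objective 18.
Maximum is 27 at (a,b)=(0,3).

27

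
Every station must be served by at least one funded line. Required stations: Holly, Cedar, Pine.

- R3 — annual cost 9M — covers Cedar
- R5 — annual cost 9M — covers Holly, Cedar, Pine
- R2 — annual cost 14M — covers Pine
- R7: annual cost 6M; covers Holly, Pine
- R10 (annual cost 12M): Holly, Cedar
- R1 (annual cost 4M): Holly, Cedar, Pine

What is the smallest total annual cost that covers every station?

R1 alone covers Holly, Cedar, Pine — every station.
Total annual cost: 4.
No cover costs less than 4.

4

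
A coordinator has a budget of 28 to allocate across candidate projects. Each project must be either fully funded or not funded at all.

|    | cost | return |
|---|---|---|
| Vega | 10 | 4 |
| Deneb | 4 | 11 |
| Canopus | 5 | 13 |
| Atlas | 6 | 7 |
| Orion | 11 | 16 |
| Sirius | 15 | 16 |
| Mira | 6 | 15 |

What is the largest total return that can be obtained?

55

Deneb + Atlas + Orion + Mira: cost 4 + 6 + 11 + 6 = 27 ≤ 28, return 11 + 7 + 16 + 15 = 49.
Canopus + Atlas + Orion + Mira: cost 5 + 6 + 11 + 6 = 28 ≤ 28, return 13 + 7 + 16 + 15 = 51.
Deneb + Canopus + Orion + Mira: cost 4 + 5 + 11 + 6 = 26 ≤ 28, return 11 + 13 + 16 + 15 = 55.
Best is Deneb, Canopus, Orion, and Mira with total return 55.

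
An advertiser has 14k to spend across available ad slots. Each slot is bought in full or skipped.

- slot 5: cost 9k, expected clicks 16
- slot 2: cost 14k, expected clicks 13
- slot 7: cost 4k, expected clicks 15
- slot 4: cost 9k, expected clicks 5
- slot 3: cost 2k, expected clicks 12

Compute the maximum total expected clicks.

31

slot 5 + slot 7: cost 9 + 4 = 13 ≤ 14, expected clicks 16 + 15 = 31.
slot 7 + slot 3: cost 4 + 2 = 6 ≤ 14, expected clicks 15 + 12 = 27.
slot 5 + slot 3: cost 9 + 2 = 11 ≤ 14, expected clicks 16 + 12 = 28.
Best is slot 5 and slot 7 with total expected clicks 31.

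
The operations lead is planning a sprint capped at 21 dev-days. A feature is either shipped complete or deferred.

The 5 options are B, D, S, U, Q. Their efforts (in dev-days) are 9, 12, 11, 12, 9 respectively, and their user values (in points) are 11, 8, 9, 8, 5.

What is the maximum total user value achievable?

B + D: effort 9 + 12 = 21 ≤ 21, user value 11 + 8 = 19.
B + S: effort 9 + 11 = 20 ≤ 21, user value 11 + 9 = 20.
B + U: effort 9 + 12 = 21 ≤ 21, user value 11 + 8 = 19.
Best is B and S with total user value 20.

20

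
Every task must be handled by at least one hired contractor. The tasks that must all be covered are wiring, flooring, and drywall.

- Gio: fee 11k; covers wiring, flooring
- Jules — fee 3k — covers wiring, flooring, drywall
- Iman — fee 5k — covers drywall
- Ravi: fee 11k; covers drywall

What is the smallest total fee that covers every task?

Jules alone covers wiring, flooring, drywall — every task.
Total fee: 3.
No cover costs less than 3.

3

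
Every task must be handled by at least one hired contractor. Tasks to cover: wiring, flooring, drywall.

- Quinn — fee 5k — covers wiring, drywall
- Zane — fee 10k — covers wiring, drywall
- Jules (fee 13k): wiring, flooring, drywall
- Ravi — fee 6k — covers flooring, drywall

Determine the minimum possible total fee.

11

Choose Quinn and Ravi: together they cover wiring, flooring, drywall — every task.
Total fee: 5 + 6 = 11.
No cover costs less than 11.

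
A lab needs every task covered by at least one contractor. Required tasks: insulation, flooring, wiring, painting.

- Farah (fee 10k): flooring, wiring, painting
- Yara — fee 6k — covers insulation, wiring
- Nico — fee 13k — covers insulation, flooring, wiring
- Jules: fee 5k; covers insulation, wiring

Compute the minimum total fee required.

Choose Farah and Jules: together they cover insulation, flooring, wiring, painting — every task.
Total fee: 10 + 5 = 15.

15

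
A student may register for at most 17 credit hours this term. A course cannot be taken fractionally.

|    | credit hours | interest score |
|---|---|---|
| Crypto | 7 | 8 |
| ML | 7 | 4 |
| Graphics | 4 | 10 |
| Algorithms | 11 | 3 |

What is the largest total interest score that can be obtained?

18

ML + Graphics: credit hours 7 + 4 = 11 ≤ 17, interest score 4 + 10 = 14.
Crypto + Graphics: credit hours 7 + 4 = 11 ≤ 17, interest score 8 + 10 = 18.
Best is Crypto and Graphics with total interest score 18.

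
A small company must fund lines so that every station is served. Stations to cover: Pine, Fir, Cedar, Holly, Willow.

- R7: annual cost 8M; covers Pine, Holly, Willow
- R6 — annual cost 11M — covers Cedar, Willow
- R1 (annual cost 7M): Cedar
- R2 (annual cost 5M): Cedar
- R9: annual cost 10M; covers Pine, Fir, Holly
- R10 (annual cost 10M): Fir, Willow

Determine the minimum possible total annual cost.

The greedy cost-per-new-station heuristic would pick R7, R2, and R9 for 23, but a cheaper cover exists.
Choose R6 and R9: together they cover Pine, Fir, Cedar, Holly, Willow — every station.
Total annual cost: 11 + 10 = 21.
No cover costs less than 21.

21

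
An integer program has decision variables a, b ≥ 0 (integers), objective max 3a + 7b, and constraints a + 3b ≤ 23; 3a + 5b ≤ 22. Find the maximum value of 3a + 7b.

Relaxing integrality, the LP optimum is 30.80 at (a,b) = (0, 4.4), which is not an integer point.
(a,b)=(0,4) is feasible, giving 28.
(a,b)=(1,3) is feasible, giving 24.
The best lattice point is (0,4), giving 28.

28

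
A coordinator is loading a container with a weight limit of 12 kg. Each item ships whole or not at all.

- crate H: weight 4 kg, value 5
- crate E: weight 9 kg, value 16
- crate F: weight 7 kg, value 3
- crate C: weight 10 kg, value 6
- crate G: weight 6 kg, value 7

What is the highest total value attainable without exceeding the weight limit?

Allowing fractional choices, the relaxed optimum would be about 19.8, but items are indivisible.
crate H + crate G: weight 4 + 6 = 10 ≤ 12, value 5 + 7 = 12.
crate E: weight 9 ≤ 12, value 16.
crate H + crate F: weight 4 + 7 = 11 ≤ 12, value 5 + 3 = 8.
Best is crate E with total value 16.

16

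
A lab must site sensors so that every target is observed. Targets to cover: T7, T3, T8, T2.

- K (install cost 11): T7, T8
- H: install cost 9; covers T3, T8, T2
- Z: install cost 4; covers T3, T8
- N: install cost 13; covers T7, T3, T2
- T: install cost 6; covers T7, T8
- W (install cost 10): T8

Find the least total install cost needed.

Choose H and T: together they cover T7, T3, T8, T2 — every target.
Total install cost: 9 + 6 = 15.

15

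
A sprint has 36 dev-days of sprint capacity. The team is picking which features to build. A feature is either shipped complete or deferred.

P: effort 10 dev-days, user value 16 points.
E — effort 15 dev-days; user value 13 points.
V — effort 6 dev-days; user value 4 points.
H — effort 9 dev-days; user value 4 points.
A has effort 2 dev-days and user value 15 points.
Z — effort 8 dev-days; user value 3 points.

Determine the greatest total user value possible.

P + E + A + Z: effort 10 + 15 + 2 + 8 = 35 ≤ 36, user value 16 + 13 + 15 + 3 = 47.
P + E + V + A: effort 10 + 15 + 6 + 2 = 33 ≤ 36, user value 16 + 13 + 4 + 15 = 48.
P + E + H + A: effort 10 + 15 + 9 + 2 = 36 ≤ 36, user value 16 + 13 + 4 + 15 = 48.
The maximum user value is 48; one optimal choice is P, E, V, and A.

48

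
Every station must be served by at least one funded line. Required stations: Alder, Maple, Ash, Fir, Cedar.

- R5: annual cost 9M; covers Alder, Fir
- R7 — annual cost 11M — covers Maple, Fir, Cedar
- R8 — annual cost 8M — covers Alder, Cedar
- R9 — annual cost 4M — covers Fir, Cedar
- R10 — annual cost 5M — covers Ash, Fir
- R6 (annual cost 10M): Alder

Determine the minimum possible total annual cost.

24

This is a weighted set-cover instance.
The greedy cost-per-new-station heuristic would pick R9, R10, R8, and R7 for 28, but a cheaper cover exists.
Choose R7, R8, and R10: together they cover Alder, Maple, Ash, Fir, Cedar — every station.
Total annual cost: 11 + 8 + 5 = 24.
No cover costs less than 24.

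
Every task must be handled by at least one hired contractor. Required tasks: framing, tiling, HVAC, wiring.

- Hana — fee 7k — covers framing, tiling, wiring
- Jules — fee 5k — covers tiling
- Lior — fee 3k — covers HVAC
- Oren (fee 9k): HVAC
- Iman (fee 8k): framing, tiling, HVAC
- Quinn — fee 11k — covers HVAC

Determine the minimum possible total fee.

This is an integer covering problem.
Choose Hana and Lior: together they cover framing, tiling, HVAC, wiring — every task.
Total fee: 7 + 3 = 10.

10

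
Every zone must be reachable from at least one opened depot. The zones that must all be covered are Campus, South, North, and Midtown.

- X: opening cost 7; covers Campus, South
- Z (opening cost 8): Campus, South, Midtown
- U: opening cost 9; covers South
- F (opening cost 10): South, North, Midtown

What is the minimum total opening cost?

17

This is a weighted set-cover instance.
The greedy cost-per-new-zone heuristic would pick Z and F for 18, but a cheaper cover exists.
Choose X and F: together they cover Campus, South, North, Midtown — every zone.
Total opening cost: 7 + 10 = 17.
No cover costs less than 17.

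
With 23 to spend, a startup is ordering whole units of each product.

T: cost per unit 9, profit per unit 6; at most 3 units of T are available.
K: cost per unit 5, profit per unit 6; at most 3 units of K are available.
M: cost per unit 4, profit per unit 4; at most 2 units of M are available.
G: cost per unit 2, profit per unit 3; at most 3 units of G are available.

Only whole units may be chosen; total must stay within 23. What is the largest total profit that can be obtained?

28

This is a bounded integer knapsack.
G has the best ratio (3/2); taking only G gives at most 3×3 = 9 (stopped by the supply cap of 3).
Mixing does better — 3×K, 1×M, and 2×G: cost 23 ≤ 23, profit 3·6 + 1·4 + 2·3 = 28.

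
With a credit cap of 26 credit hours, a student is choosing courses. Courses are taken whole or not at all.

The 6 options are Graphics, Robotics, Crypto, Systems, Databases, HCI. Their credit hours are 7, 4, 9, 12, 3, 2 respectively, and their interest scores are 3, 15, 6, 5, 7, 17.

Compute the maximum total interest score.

48

Treat it as a binary knapsack problem.
Take Graphics, Robotics, Crypto, Databases, and HCI: credit hours 7 + 4 + 9 + 3 + 2 = 25 ≤ 26, interest score 3 + 15 + 6 + 7 + 17 = 48.
No other feasible combination does better.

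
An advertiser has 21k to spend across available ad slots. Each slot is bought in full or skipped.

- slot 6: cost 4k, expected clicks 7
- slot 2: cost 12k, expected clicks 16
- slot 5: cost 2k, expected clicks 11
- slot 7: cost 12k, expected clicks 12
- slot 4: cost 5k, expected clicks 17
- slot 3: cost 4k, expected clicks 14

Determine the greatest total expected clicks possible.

This is a 0-1 knapsack instance.
slot 6 + slot 5 + slot 4 + slot 3: cost 4 + 2 + 5 + 4 = 15 ≤ 21, expected clicks 7 + 11 + 17 + 14 = 49.
slot 2 + slot 4 + slot 3: cost 12 + 5 + 4 = 21 ≤ 21, expected clicks 16 + 17 + 14 = 47.
Best is slot 6, slot 5, slot 4, and slot 3 with total expected clicks 49.

49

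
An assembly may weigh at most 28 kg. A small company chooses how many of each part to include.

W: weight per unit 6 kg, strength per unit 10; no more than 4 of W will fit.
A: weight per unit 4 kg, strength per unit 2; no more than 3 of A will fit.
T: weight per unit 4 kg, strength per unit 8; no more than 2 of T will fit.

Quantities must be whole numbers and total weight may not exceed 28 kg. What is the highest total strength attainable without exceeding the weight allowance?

3×W and 2×T: weight 26 ≤ 28, strength 3·10 + 2·8 = 46.
4×W and 1×T: weight 28 ≤ 28, strength 4·10 + 1·8 = 48.
Best is 48.

48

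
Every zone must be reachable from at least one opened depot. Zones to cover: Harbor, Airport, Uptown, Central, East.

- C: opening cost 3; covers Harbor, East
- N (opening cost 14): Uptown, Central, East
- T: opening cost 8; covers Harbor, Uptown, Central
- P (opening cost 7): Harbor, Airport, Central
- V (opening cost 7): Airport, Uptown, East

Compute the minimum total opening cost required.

The greedy cost-per-new-zone heuristic would pick C, P, and V for 17, but a cheaper cover exists.
Choose P and V: together they cover Harbor, Airport, Uptown, Central, East — every zone.
Total opening cost: 7 + 7 = 14.
No cover costs less than 14.

14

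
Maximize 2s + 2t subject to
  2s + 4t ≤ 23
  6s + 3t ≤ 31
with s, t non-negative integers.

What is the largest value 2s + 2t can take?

14

The continuous relaxation peaks at (3.06, 4.22) with value 14.56; rounding to a feasible lattice point costs some objective.
(s,t)=(3,4): 2·3+4·4=22≤23, 6·3+3·4=30≤31, objective 14.
(s,t)=(2,4): 2·2+4·4=20≤23, 6·2+3·4=24≤31, objective 12.
The best lattice point is (3,4), giving 14.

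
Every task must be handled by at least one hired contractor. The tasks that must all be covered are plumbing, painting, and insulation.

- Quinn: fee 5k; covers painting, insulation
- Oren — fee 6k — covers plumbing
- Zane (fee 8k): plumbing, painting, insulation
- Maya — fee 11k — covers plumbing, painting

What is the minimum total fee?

8

This is a weighted set-cover instance.
The greedy cost-per-new-task heuristic would pick Quinn and Oren for 11, but a cheaper cover exists.
Zane alone covers plumbing, painting, insulation — every task.
Total fee: 8.
No cover costs less than 8.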